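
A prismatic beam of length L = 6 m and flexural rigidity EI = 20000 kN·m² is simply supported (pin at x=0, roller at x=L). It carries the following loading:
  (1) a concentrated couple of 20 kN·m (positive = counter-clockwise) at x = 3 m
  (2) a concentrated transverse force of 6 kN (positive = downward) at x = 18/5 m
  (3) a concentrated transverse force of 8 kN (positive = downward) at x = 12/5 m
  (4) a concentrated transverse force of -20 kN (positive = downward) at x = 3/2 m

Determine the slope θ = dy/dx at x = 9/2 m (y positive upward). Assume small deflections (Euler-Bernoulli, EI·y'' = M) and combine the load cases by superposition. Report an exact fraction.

Load 1 — applied couple M₀=20 kN·m at a=3 m (b=L-a=3):
  θ_1 = (M₀x²/(2L)-M₀(x-a)+C₁)/EI  [x>a] with C₁=M₀(3b²-L²)/(6L)=-5 = (20·(9/2)²/(2·6)-20·((9/2)-3)+(-5))/20000 = -1/16000 rad
Load 2 — point force P=6 kN at a=18/5 m (b=L-a=12/5):
  θ_2 = -Pa(2L²-6Lx+3x²+a²)/(6LEI)  [x>a] = -6·(18/5)·(2·6²-6·6·(9/2)+3·(9/2)²+(18/5)²)/(6·6·20000) = 4887/10000000 rad
Load 3 — point force P=8 kN at a=12/5 m (b=L-a=18/5):
  θ_3 = -Pa(2L²-6Lx+3x²+a²)/(6LEI)  [x>a] = -8·(12/5)·(2·6²-6·6·(9/2)+3·(9/2)²+(12/5)²)/(6·6·20000) = 783/1250000 rad
Load 4 — point force P=-20 kN at a=3/2 m (b=L-a=9/2):
  θ_4 = -Pa(2L²-6Lx+3x²+a²)/(6LEI)  [x>a] = -(-20)·(3/2)·(2·6²-6·6·(9/2)+3·(9/2)²+(3/2)²)/(6·6·20000) = -9/8000 rad
Superposition: θ = Σ θ_i = -181/2500000 rad ≈ -0.000072 rad

θ(9/2) = -181/2500000 rad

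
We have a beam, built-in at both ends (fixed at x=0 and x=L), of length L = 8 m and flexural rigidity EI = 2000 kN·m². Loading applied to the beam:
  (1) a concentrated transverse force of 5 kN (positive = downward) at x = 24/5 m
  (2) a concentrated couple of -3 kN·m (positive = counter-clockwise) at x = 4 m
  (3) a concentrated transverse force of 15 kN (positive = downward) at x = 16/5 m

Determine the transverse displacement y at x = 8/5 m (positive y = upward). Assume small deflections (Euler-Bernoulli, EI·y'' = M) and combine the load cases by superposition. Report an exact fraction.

y(8/5) = -21821/2343750 m

Load 1 — point force P=5 kN at a=24/5 m (b=L-a=16/5):
  y_1 = -Pb²x²(3aL-(3a+b)x)/(6L³EI)  [x≤a] = -5·(16/5)²·(8/5)²·(3·(24/5)·8-(3·(24/5)+(16/5))·(8/5))/(6·8³·2000) = -2176/1171875 m
Load 2 — applied couple M₀=-3 kN·m at a=4 m (b=L-a=4):
  y_2 = (R_Ax³/6 - M_Ax²/2)/EI  [x≤a] with R_A=-9/16, M_A=-3/4 = ((-9/16)·(8/5)³/6 - (-3/4)·(8/5)²/2)/2000 = 9/31250 m
Load 3 — point force P=15 kN at a=16/5 m (b=L-a=24/5):
  y_3 = -Pb²x²(3aL-(3a+b)x)/(6L³EI)  [x≤a] = -15·(24/5)²·(8/5)²·(3·(16/5)·8-(3·(16/5)+(24/5))·(8/5))/(6·8³·2000) = -3024/390625 m
Superposition: y = Σ y_i = -21821/2343750 m ≈ -0.009310 m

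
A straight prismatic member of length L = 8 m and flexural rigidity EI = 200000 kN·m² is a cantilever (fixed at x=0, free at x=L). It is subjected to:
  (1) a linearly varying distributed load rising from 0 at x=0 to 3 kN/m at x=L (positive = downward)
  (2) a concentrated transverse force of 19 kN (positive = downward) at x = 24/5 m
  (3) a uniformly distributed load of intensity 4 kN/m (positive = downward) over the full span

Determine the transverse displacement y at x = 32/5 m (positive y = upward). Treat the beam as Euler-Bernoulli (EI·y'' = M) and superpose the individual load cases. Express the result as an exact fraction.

y(32/5) = -2470876/146484375 m

Load 1 — triangular load w₀=3 kN/m (0→w₀ over full span):
  y_1 = (w₀Lx³/12-w₀L²x²/6-w₀x⁵/(120L))/EI = (3·8·(32/5)³/12-3·8²·(32/5)²/6-3·(32/5)⁵/(120·8))/200000 = -200192/48828125 m
Load 2 — point force P=19 kN at a=24/5 m (b=L-a=16/5):
  y_2 = -Pa²(3x-a)/(6EI)  [x>a] = -19·(24/5)²·(3·(32/5)-(24/5))/(6·200000) = -2052/390625 m
Load 3 — uniform load w=4 kN/m over full span:
  y_3 = -wx²(x²-4Lx+6L²)/(24EI) = -4·(32/5)²·((32/5)²-4·8·(32/5)+6·8²)/(24·200000) = -44032/5859375 m
Superposition: y = Σ y_i = -2470876/146484375 m ≈ -0.016868 m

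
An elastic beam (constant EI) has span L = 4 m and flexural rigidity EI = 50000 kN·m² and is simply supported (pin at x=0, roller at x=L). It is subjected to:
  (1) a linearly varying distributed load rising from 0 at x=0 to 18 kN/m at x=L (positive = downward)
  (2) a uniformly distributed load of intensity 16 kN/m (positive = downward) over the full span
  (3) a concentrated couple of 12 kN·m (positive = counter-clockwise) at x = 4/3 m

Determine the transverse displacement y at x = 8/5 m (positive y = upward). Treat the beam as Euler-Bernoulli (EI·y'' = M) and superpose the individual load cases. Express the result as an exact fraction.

Load 1 — triangular load w₀=18 kN/m (0→w₀ over full span):
  y_1 = -w₀x(7L⁴-10L²x²+3x⁴)/(360LEI) = -18·(8/5)·(7·4⁴-10·4²·(8/5)²+3·(8/5)⁴)/(360·4·50000) = -27384/48828125 m
Load 2 — uniform load w=16 kN/m over full span:
  y_2 = -wx(L³-2Lx²+x³)/(24EI) = -16·(8/5)·(4³-2·4·(8/5)²+(8/5)³)/(24·50000) = -1984/1953125 m
Load 3 — applied couple M₀=12 kN·m at a=4/3 m (b=L-a=8/3):
  y_3 = (M₀x³/(6L)-M₀(x-a)²/2+C₁x)/EI  [x>a] with C₁=M₀(3b²-L²)/(6L)=8/3 = (12·(8/5)³/(6·4)-12·((8/5)-(4/3))²/2+(8/3)·(8/5))/50000 = 46/390625 m
Superposition: y = Σ y_i = -71234/48828125 m ≈ -0.001459 m

y(8/5) = -71234/48828125 m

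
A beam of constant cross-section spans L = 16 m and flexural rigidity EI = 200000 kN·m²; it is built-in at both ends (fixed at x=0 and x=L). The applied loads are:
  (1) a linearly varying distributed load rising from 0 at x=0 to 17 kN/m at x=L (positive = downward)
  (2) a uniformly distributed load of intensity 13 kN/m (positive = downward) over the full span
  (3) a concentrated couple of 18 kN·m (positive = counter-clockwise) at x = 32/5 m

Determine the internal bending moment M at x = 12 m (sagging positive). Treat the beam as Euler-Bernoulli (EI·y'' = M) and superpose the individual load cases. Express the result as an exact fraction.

M(12) = 1812/25 kN·m

Load 1 — triangular load w₀=17 kN/m (0→w₀ over full span):
  M_1 = 3w₀Lx/20 - w₀L²/30 - w₀x³/(6L) = 3·17·16·12/20 - 17·16²/30 - 17·12³/(6·16) = 578/15 kN·m
Load 2 — uniform load w=13 kN/m over full span:
  M_2 = wLx/2 - wL²/12 - wx²/2 = 13·16·12/2 - 13·16²/12 - 13·12²/2 = 104/3 kN·m
Load 3 — applied couple M₀=18 kN·m at a=32/5 m (b=L-a=48/5):
  M_3 = R_Ax - M_A - M₀  [x>a] with R_A=81/50, M_A=54/25 = (81/50)·12 - (54/25) - 18 = -18/25 kN·m
Superposition: M = Σ M_i = 1812/25 kN·m ≈ 72.480000 kN·m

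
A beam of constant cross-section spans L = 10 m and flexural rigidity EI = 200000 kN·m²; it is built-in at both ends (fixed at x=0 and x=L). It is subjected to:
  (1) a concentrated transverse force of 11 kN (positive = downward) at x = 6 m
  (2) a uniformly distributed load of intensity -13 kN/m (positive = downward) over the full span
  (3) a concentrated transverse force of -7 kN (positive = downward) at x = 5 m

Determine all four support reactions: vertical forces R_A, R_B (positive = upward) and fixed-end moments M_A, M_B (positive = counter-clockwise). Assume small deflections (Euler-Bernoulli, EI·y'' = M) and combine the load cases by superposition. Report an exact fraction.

R_A = -16157/250 kN, M_A = -31957/300 kN·m, R_B = -15343/250 kN, M_B = 30373/300 kN·m

Load 1 — point force P=11 kN at a=6 m (b=L-a=4):
  R_A = Pb²(3a+b)/L³ = 11·4²·(3·6+4)/10³ = 484/125 kN
  M_A = Pab²/L² = 11·6·4²/10² = 264/25 kN·m
  R_B = Pa²(a+3b)/L³ = 11·6²·(6+3·4)/10³ = 891/125 kN
  M_B = -Pa²b/L² = -11·6²·4/10² = -396/25 kN·m
Load 2 — uniform load w=-13 kN/m over full span:
  R_A = wL/2 = (-13)·10/2 = -65 kN
  M_A = wL²/12 = (-13)·10²/12 = -325/3 kN·m
  R_B = wL/2 = (-13)·10/2 = -65 kN
  M_B = -wL²/12 = -(-13)·10²/12 = 325/3 kN·m
Load 3 — point force P=-7 kN at a=5 m (b=L-a=5):
  R_A = Pb²(3a+b)/L³ = (-7)·5²·(3·5+5)/10³ = -7/2 kN
  M_A = Pab²/L² = (-7)·5·5²/10² = -35/4 kN·m
  R_B = Pa²(a+3b)/L³ = (-7)·5²·(5+3·5)/10³ = -7/2 kN
  M_B = -Pa²b/L² = -(-7)·5²·5/10² = 35/4 kN·m
Superposition: R_A = -16157/250 kN, M_A = -31957/300 kN·m, R_B = -15343/250 kN, M_B = 30373/300 kN·m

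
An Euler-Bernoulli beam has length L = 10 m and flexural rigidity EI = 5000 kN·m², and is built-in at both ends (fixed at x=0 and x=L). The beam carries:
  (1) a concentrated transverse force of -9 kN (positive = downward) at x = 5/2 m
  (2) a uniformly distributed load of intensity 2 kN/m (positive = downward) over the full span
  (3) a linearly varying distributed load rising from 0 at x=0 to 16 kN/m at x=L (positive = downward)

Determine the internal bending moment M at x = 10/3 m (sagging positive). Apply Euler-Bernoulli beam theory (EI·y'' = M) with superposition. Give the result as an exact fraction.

Load 1 — point force P=-9 kN at a=5/2 m (b=L-a=15/2):
  M_1 = Pa²(a+3b)(L-x)/L³ - Pa²b/L²  [x>a] = (-9)·(5/2)²·((5/2)+3·(15/2))·(10-(10/3))/10³ - (-9)·(5/2)²·(15/2)/10² = -165/32 kN·m
Load 2 — uniform load w=2 kN/m over full span:
  M_2 = wLx/2 - wL²/12 - wx²/2 = 2·10·(10/3)/2 - 2·10²/12 - 2·(10/3)²/2 = 50/9 kN·m
Load 3 — triangular load w₀=16 kN/m (0→w₀ over full span):
  M_3 = 3w₀Lx/20 - w₀L²/30 - w₀x³/(6L) = 3·16·10·(10/3)/20 - 16·10²/30 - 16·(10/3)³/(6·10) = 1360/81 kN·m
Superposition: M = Σ M_i = 44555/2592 kN·m ≈ 17.189429 kN·m

M(10/3) = 44555/2592 kN·m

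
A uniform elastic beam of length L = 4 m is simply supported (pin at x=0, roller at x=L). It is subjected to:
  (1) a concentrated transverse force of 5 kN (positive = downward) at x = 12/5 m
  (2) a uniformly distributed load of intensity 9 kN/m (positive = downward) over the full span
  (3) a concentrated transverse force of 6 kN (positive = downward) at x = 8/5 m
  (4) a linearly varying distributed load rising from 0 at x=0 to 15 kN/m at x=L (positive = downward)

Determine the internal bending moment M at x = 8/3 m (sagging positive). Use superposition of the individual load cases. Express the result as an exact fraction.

M(8/3) = 5132/135 kN·m

Load 1 — point force P=5 kN at a=12/5 m (b=L-a=8/5):
  M_1 = Pa(L-x)/L  [x>a] = 5·(12/5)·(4-(8/3))/4 = 4 kN·m
Load 2 — uniform load w=9 kN/m over full span:
  M_2 = wx(L-x)/2 = 9·(8/3)·(4-(8/3))/2 = 16 kN·m
Load 3 — point force P=6 kN at a=8/5 m (b=L-a=12/5):
  M_3 = Pa(L-x)/L  [x>a] = 6·(8/5)·(4-(8/3))/4 = 16/5 kN·m
Load 4 — triangular load w₀=15 kN/m (0→w₀ over full span):
  M_4 = w₀Lx/6 - w₀x³/(6L) = 15·4·(8/3)/6 - 15·(8/3)³/(6·4) = 400/27 kN·m
Superposition: M = Σ M_i = 5132/135 kN·m ≈ 38.014815 kN·m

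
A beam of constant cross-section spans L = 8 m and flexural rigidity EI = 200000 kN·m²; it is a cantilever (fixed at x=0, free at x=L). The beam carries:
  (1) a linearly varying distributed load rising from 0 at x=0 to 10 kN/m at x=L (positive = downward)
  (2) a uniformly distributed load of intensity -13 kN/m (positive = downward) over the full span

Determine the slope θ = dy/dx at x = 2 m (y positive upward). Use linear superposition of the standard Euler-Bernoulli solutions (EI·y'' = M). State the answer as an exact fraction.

θ(2) = 1763/1200000 rad

Load 1 — triangular load w₀=10 kN/m (0→w₀ over full span):
  θ_1 = (w₀Lx²/4-w₀L²x/3-w₀x⁴/(24L))/EI = (10·8·2²/4-10·8²·2/3-10·2⁴/(24·8))/200000 = -139/80000 rad
Load 2 — uniform load w=-13 kN/m over full span:
  θ_2 = -wx(x²-3Lx+3L²)/(6EI) = -(-13)·2·(2²-3·8·2+3·8²)/(6·200000) = 481/150000 rad
Superposition: θ = Σ θ_i = 1763/1200000 rad ≈ 0.001469 rad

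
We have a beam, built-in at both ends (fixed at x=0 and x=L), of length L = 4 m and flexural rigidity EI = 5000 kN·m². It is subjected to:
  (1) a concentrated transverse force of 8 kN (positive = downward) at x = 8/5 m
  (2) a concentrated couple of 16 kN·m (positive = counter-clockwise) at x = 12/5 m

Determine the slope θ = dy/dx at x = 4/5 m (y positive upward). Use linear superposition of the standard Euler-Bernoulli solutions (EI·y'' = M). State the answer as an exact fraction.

θ(4/5) = -1672/1953125 rad

Load 1 — point force P=8 kN at a=8/5 m (b=L-a=12/5):
  θ_1 = -Pb²x(2aL-(3a+b)x)/(2L³EI)  [x≤a] = -8·(12/5)²·(4/5)·(2·(8/5)·4-(3·(8/5)+(12/5))·(4/5))/(2·4³·5000) = -792/1953125 rad
Load 2 — applied couple M₀=16 kN·m at a=12/5 m (b=L-a=8/5):
  θ_2 = (R_Ax²/2 - M_Ax)/EI  [x≤a] with R_A=144/25, M_A=128/25 = ((144/25)·(4/5)²/2 - (128/25)·(4/5))/5000 = -176/390625 rad
Superposition: θ = Σ θ_i = -1672/1953125 rad ≈ -0.000856 rad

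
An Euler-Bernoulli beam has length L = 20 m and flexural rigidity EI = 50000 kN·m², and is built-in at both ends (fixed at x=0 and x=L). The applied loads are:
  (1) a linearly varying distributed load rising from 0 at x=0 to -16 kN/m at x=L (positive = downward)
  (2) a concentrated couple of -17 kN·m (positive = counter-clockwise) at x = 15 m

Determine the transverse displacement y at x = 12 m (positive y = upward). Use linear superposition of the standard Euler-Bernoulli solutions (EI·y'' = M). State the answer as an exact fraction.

y(12) = 165099/2500000 m

Load 1 — triangular load w₀=-16 kN/m (0→w₀ over full span):
  y_1 = -w₀x²(L-x)²(x+2L)/(120LEI) = -(-16)·12²·(20-12)²·(12+2·20)/(120·20·50000) = 4992/78125 m
Load 2 — applied couple M₀=-17 kN·m at a=15 m (b=L-a=5):
  y_2 = (R_Ax³/6 - M_Ax²/2)/EI  [x≤a] with R_A=-153/160, M_A=-85/16 = ((-153/160)·12³/6 - (-85/16)·12²/2)/50000 = 1071/500000 m
Superposition: y = Σ y_i = 165099/2500000 m ≈ 0.066040 m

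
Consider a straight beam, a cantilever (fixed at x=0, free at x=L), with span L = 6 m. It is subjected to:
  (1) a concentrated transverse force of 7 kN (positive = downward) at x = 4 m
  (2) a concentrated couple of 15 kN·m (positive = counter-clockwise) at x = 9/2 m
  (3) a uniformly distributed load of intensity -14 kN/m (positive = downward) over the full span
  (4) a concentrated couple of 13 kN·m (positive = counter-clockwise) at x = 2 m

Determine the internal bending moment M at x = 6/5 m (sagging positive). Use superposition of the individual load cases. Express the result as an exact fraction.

M(6/5) = 4242/25 kN·m

Load 1 — point force P=7 kN at a=4 m (b=L-a=2):
  M_1 = -P(a-x)  [x≤a] = -7·(4-(6/5)) = -98/5 kN·m
Load 2 — applied couple M₀=15 kN·m at a=9/2 m (b=L-a=3/2):
  M_2 = M₀  [x≤a] = 15 = 15 kN·m
Load 3 — uniform load w=-14 kN/m over full span:
  M_3 = -w(L-x)²/2 = -(-14)·(6-(6/5))²/2 = 4032/25 kN·m
Load 4 — applied couple M₀=13 kN·m at a=2 m (b=L-a=4):
  M_4 = M₀  [x≤a] = 13 = 13 kN·m
Superposition: M = Σ M_i = 4242/25 kN·m ≈ 169.680000 kN·m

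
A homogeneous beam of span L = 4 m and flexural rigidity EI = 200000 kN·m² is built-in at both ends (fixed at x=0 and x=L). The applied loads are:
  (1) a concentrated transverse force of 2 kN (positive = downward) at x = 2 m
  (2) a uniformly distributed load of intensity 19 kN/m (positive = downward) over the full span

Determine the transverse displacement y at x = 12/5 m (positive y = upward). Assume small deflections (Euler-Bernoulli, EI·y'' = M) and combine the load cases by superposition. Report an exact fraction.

y(12/5) = -719/11718750 m

Load 1 — point force P=2 kN at a=2 m (b=L-a=2):
  y_1 = -Pa²(L-x)²(3bL-(3b+a)(L-x))/(6L³EI)  [x>a] = -2·2²·(4-(12/5))²·(3·2·4-(3·2+2)·(4-(12/5)))/(6·4³·200000) = -7/2343750 m
Load 2 — uniform load w=19 kN/m over full span:
  y_2 = -wx²(L-x)²/(24EI) = -19·(12/5)²·(4-(12/5))²/(24·200000) = -114/1953125 m
Superposition: y = Σ y_i = -719/11718750 m ≈ -0.000061 m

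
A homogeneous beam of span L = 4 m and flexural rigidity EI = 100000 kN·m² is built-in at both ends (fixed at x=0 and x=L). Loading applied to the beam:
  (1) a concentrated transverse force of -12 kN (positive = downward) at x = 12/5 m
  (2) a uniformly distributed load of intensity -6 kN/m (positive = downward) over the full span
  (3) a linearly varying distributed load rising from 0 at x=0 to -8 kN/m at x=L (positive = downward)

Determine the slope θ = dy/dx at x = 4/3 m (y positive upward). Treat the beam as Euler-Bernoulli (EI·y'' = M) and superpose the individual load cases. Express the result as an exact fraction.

Load 1 — point force P=-12 kN at a=12/5 m (b=L-a=8/5):
  θ_1 = -Pb²x(2aL-(3a+b)x)/(2L³EI)  [x≤a] = -(-12)·(8/5)²·(4/3)·(2·(12/5)·4-(3·(12/5)+(8/5))·(4/3))/(2·4³·100000) = 28/1171875 rad
Load 2 — uniform load w=-6 kN/m over full span:
  θ_2 = -wx(L-x)(L-2x)/(12EI) = -(-6)·(4/3)·(4-(4/3))·(4-2·(4/3))/(12·100000) = 2/84375 rad
Load 3 — triangular load w₀=-8 kN/m (0→w₀ over full span):
  θ_3 = -w₀(2x(L-x)(L-2x)(x+2L)+x²(L-x)²)/(120LEI) = -(-8)·(2·(4/3)·(4-(4/3))·(4-2·(4/3))·((4/3)+2·4)+(4/3)²·(4-(4/3))²)/(120·4·100000) = 64/3796875 rad
Superposition: θ = Σ θ_i = 6118/94921875 rad ≈ 0.000064 rad

θ(4/3) = 6118/94921875 rad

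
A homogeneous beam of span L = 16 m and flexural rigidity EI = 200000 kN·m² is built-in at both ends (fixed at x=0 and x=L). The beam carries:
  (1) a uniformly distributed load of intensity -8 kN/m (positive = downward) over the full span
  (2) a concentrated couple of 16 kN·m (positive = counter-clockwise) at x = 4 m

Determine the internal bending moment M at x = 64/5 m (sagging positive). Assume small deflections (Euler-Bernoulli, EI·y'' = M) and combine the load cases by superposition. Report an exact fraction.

M(64/5) = 617/75 kN·m

Load 1 — uniform load w=-8 kN/m over full span:
  M_1 = wLx/2 - wL²/12 - wx²/2 = (-8)·16·(64/5)/2 - (-8)·16²/12 - (-8)·(64/5)²/2 = 512/75 kN·m
Load 2 — applied couple M₀=16 kN·m at a=4 m (b=L-a=12):
  M_2 = R_Ax - M_A - M₀  [x>a] with R_A=9/8, M_A=-3 = (9/8)·(64/5) - (-3) - 16 = 7/5 kN·m
Superposition: M = Σ M_i = 617/75 kN·m ≈ 8.226667 kN·m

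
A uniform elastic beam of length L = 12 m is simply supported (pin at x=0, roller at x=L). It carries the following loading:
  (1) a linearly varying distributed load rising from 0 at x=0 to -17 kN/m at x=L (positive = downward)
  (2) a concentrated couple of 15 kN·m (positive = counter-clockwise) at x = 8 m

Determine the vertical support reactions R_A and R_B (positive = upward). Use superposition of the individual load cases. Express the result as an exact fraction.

Load 1 — triangular load w₀=-17 kN/m (0→w₀ over full span):
  R_A = w₀L/6 = (-17)·12/6 = -34 kN
  R_B = w₀L/3 = (-17)·12/3 = -68 kN
Load 2 — applied couple M₀=15 kN·m at a=8 m (b=L-a=4):
  R_A = M₀/L = 15/12 = 5/4 kN
  R_B = -M₀/L = -15/12 = -5/4 kN
Superposition: R_A = -131/4 kN, R_B = -277/4 kN

R_A = -131/4 kN, R_B = -277/4 kN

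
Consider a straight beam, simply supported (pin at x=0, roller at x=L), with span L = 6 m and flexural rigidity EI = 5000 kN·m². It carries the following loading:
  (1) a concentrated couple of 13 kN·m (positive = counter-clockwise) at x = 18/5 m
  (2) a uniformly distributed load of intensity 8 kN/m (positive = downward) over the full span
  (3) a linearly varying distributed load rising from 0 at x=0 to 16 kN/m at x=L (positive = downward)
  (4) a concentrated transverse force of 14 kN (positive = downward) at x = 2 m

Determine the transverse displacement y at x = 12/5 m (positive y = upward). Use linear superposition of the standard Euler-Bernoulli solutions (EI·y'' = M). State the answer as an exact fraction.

Load 1 — applied couple M₀=13 kN·m at a=18/5 m (b=L-a=12/5):
  y_1 = (M₀x³/(6L)+C₁x)/EI  [x≤a] with C₁=M₀(3b²-L²)/(6L)=-169/25 = (13·(12/5)³/(6·6)+(-169/25)·(12/5))/5000 = -351/156250 m
Load 2 — uniform load w=8 kN/m over full span:
  y_2 = -wx(L³-2Lx²+x³)/(24EI) = -8·(12/5)·(6³-2·6·(12/5)²+(12/5)³)/(24·5000) = -10044/390625 m
Load 3 — triangular load w₀=16 kN/m (0→w₀ over full span):
  y_3 = -w₀x(7L⁴-10L²x²+3x⁴)/(360LEI) = -16·(12/5)·(7·6⁴-10·6²·(12/5)²+3·(12/5)⁴)/(360·6·5000) = -246456/9765625 m
Load 4 — point force P=14 kN at a=2 m (b=L-a=4):
  y_4 = -Pa(L-x)(2Lx-a²-x²)/(6LEI)  [x>a] = -14·2·(6-(12/5))·(2·6·(12/5)-2²-(12/5)²)/(6·6·5000) = -833/78125 m
Superposition: y = Σ y_i = -1247237/19531250 m ≈ -0.063859 m

y(12/5) = -1247237/19531250 m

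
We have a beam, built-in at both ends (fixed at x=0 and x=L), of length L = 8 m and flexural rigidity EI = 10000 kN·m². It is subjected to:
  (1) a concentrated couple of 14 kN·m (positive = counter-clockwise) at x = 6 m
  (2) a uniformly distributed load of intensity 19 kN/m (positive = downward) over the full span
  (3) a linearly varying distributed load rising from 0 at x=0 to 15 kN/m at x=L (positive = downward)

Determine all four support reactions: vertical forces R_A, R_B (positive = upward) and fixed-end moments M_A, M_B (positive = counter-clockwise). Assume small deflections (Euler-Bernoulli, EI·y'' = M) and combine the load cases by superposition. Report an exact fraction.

Load 1 — applied couple M₀=14 kN·m at a=6 m (b=L-a=2):
  R_A = 6M₀ab/L³ = 6·14·6·2/8³ = 63/32 kN
  M_A = M₀b(2a-b)/L² = 14·2·(2·6-2)/8² = 35/8 kN·m
  R_B = -6M₀ab/L³ = -6·14·6·2/8³ = -63/32 kN
  M_B = M₀a(2b-a)/L² = 14·6·(2·2-6)/8² = -21/8 kN·m
Load 2 — uniform load w=19 kN/m over full span:
  R_A = wL/2 = 19·8/2 = 76 kN
  M_A = wL²/12 = 19·8²/12 = 304/3 kN·m
  R_B = wL/2 = 19·8/2 = 76 kN
  M_B = -wL²/12 = -19·8²/12 = -304/3 kN·m
Load 3 — triangular load w₀=15 kN/m (0→w₀ over full span):
  R_A = 3w₀L/20 = 3·15·8/20 = 18 kN
  M_A = w₀L²/30 = 15·8²/30 = 32 kN·m
  R_B = 7w₀L/20 = 7·15·8/20 = 42 kN
  M_B = -w₀L²/20 = -15·8²/20 = -48 kN·m
Superposition: R_A = 3071/32 kN, M_A = 3305/24 kN·m, R_B = 3713/32 kN, M_B = -3647/24 kN·m

R_A = 3071/32 kN, M_A = 3305/24 kN·m, R_B = 3713/32 kN, M_B = -3647/24 kN·m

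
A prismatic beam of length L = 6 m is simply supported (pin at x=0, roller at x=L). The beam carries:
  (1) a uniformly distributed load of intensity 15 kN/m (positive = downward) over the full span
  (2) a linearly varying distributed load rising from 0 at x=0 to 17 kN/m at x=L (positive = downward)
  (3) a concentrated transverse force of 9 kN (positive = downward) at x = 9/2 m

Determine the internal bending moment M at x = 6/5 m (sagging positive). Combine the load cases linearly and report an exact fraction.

Load 1 — uniform load w=15 kN/m over full span:
  M_1 = wx(L-x)/2 = 15·(6/5)·(6-(6/5))/2 = 216/5 kN·m
Load 2 — triangular load w₀=17 kN/m (0→w₀ over full span):
  M_2 = w₀Lx/6 - w₀x³/(6L) = 17·6·(6/5)/6 - 17·(6/5)³/(6·6) = 2448/125 kN·m
Load 3 — point force P=9 kN at a=9/2 m (b=L-a=3/2):
  M_3 = Pbx/L  [x≤a] = 9·(3/2)·(6/5)/6 = 27/10 kN·m
Superposition: M = Σ M_i = 16371/250 kN·m ≈ 65.484000 kN·m

M(6/5) = 16371/250 kN·m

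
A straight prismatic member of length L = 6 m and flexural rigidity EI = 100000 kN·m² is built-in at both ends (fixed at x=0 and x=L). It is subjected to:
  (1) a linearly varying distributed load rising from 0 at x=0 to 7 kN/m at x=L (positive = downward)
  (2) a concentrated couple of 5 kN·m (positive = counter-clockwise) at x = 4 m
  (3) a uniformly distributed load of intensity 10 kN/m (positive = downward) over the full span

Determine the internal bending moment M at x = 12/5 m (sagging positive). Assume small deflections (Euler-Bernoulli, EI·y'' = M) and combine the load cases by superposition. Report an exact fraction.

M(12/5) = 2279/125 kN·m

Load 1 — triangular load w₀=7 kN/m (0→w₀ over full span):
  M_1 = 3w₀Lx/20 - w₀L²/30 - w₀x³/(6L) = 3·7·6·(12/5)/20 - 7·6²/30 - 7·(12/5)³/(6·6) = 504/125 kN·m
Load 2 — applied couple M₀=5 kN·m at a=4 m (b=L-a=2):
  M_2 = R_Ax - M_A  [x≤a] with R_A=10/9, M_A=5/3 = (10/9)·(12/5) - (5/3) = 1 kN·m
Load 3 — uniform load w=10 kN/m over full span:
  M_3 = wLx/2 - wL²/12 - wx²/2 = 10·6·(12/5)/2 - 10·6²/12 - 10·(12/5)²/2 = 66/5 kN·m
Superposition: M = Σ M_i = 2279/125 kN·m ≈ 18.232000 kN·m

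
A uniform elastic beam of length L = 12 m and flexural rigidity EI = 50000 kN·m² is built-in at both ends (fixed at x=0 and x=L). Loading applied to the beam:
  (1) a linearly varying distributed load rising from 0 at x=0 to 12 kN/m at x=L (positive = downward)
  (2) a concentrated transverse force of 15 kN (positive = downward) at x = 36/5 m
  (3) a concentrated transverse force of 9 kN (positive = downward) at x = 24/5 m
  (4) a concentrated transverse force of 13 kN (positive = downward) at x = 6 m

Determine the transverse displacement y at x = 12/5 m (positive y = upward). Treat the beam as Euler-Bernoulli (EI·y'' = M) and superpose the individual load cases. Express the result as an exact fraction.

Load 1 — triangular load w₀=12 kN/m (0→w₀ over full span):
  y_1 = -w₀x²(L-x)²(x+2L)/(120LEI) = -12·(12/5)²·(12-(12/5))²·((12/5)+2·12)/(120·12·50000) = -114048/48828125 m
Load 2 — point force P=15 kN at a=36/5 m (b=L-a=24/5):
  y_2 = -Pb²x²(3aL-(3a+b)x)/(6L³EI)  [x≤a] = -15·(24/5)²·(12/5)²·(3·(36/5)·12-(3·(36/5)+(24/5))·(12/5))/(6·12³·50000) = -7344/9765625 m
Load 3 — point force P=9 kN at a=24/5 m (b=L-a=36/5):
  y_3 = -Pb²x²(3aL-(3a+b)x)/(6L³EI)  [x≤a] = -9·(36/5)²·(12/5)²·(3·(24/5)·12-(3·(24/5)+(36/5))·(12/5))/(6·12³·50000) = -30618/48828125 m
Load 4 — point force P=13 kN at a=6 m (b=L-a=6):
  y_4 = -Pb²x²(3aL-(3a+b)x)/(6L³EI)  [x≤a] = -13·6²·(12/5)²·(3·6·12-(3·6+6)·(12/5))/(6·12³·50000) = -1287/1562500 m
Superposition: y = Σ y_i = -886419/195312500 m ≈ -0.004538 m

y(12/5) = -886419/195312500 m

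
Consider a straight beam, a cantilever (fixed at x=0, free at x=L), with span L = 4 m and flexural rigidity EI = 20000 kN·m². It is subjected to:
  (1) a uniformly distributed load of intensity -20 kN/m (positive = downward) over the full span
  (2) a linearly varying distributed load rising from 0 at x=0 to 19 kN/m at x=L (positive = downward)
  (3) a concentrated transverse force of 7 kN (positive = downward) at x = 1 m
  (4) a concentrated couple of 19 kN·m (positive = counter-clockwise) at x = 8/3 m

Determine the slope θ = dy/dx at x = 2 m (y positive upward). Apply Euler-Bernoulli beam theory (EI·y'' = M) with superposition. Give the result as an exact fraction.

Load 1 — uniform load w=-20 kN/m over full span:
  θ_1 = -wx(x²-3Lx+3L²)/(6EI) = -(-20)·2·(2²-3·4·2+3·4²)/(6·20000) = 7/750 rad
Load 2 — triangular load w₀=19 kN/m (0→w₀ over full span):
  θ_2 = (w₀Lx²/4-w₀L²x/3-w₀x⁴/(24L))/EI = (19·4·2²/4-19·4²·2/3-19·2⁴/(24·4))/20000 = -779/120000 rad
Load 3 — point force P=7 kN at a=1 m (b=L-a=3):
  θ_3 = -Pa²/(2EI)  [x>a] = -7·1²/(2·20000) = -7/40000 rad
Load 4 — applied couple M₀=19 kN·m at a=8/3 m (b=L-a=4/3):
  θ_4 = M₀x/EI  [x≤a] = 19·2/20000 = 19/10000 rad
Superposition: θ = Σ θ_i = 137/30000 rad ≈ 0.004567 rad

θ(2) = 137/30000 rad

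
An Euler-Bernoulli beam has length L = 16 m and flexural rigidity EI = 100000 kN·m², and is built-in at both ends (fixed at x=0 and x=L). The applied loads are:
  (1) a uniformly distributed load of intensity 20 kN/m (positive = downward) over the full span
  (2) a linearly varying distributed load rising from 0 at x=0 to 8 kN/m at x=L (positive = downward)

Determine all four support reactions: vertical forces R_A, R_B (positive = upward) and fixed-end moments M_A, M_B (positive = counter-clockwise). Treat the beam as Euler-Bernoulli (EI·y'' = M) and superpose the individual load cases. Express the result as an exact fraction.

R_A = 896/5 kN, M_A = 7424/15 kN·m, R_B = 1024/5 kN, M_B = -7936/15 kN·m

Load 1 — uniform load w=20 kN/m over full span:
  R_A = wL/2 = 20·16/2 = 160 kN
  M_A = wL²/12 = 20·16²/12 = 1280/3 kN·m
  R_B = wL/2 = 20·16/2 = 160 kN
  M_B = -wL²/12 = -20·16²/12 = -1280/3 kN·m
Load 2 — triangular load w₀=8 kN/m (0→w₀ over full span):
  R_A = 3w₀L/20 = 3·8·16/20 = 96/5 kN
  M_A = w₀L²/30 = 8·16²/30 = 1024/15 kN·m
  R_B = 7w₀L/20 = 7·8·16/20 = 224/5 kN
  M_B = -w₀L²/20 = -8·16²/20 = -512/5 kN·m
Superposition: R_A = 896/5 kN, M_A = 7424/15 kN·m, R_B = 1024/5 kN, M_B = -7936/15 kN·m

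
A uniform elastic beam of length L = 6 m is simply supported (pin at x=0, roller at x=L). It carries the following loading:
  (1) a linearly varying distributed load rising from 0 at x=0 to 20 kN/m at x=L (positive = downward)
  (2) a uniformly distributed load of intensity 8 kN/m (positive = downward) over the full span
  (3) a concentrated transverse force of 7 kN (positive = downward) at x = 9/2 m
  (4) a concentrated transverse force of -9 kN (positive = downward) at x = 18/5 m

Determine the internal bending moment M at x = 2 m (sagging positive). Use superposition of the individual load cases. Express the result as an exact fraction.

M(2) = 5747/90 kN·m

Load 1 — triangular load w₀=20 kN/m (0→w₀ over full span):
  M_1 = w₀Lx/6 - w₀x³/(6L) = 20·6·2/6 - 20·2³/(6·6) = 320/9 kN·m
Load 2 — uniform load w=8 kN/m over full span:
  M_2 = wx(L-x)/2 = 8·2·(6-2)/2 = 32 kN·m
Load 3 — point force P=7 kN at a=9/2 m (b=L-a=3/2):
  M_3 = Pbx/L  [x≤a] = 7·(3/2)·2/6 = 7/2 kN·m
Load 4 — point force P=-9 kN at a=18/5 m (b=L-a=12/5):
  M_4 = Pbx/L  [x≤a] = (-9)·(12/5)·2/6 = -36/5 kN·m
Superposition: M = Σ M_i = 5747/90 kN·m ≈ 63.855556 kN·m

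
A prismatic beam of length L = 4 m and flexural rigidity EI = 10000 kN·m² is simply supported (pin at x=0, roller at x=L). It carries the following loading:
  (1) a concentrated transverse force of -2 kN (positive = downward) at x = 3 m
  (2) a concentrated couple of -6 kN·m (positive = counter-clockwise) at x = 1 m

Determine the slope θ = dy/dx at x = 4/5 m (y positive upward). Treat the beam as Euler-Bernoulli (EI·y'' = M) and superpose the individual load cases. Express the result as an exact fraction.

Load 1 — point force P=-2 kN at a=3 m (b=L-a=1):
  θ_1 = -Pb(L²-b²-3x²)/(6LEI)  [x≤a] = -(-2)·1·(4²-1²-3·(4/5)²)/(6·4·10000) = 109/1000000 rad
Load 2 — applied couple M₀=-6 kN·m at a=1 m (b=L-a=3):
  θ_2 = (M₀x²/(2L)+C₁)/EI  [x≤a] with C₁=M₀(3b²-L²)/(6L)=-11/4 = ((-6)·(4/5)²/(2·4)+(-11/4))/10000 = -323/1000000 rad
Superposition: θ = Σ θ_i = -107/500000 rad ≈ -0.000214 rad

θ(4/5) = -107/500000 rad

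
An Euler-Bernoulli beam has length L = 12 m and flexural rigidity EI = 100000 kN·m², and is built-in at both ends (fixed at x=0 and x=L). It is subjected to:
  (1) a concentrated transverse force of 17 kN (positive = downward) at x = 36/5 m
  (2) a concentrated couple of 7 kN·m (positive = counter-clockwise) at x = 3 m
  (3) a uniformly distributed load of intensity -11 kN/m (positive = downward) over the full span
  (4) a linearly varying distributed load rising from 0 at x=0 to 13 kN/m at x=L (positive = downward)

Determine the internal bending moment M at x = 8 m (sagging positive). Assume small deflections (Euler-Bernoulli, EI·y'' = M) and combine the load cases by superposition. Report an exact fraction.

Load 1 — point force P=17 kN at a=36/5 m (b=L-a=24/5):
  M_1 = Pa²(a+3b)(L-x)/L³ - Pa²b/L²  [x>a] = 17·(36/5)²·((36/5)+3·(24/5))·(12-8)/12³ - 17·(36/5)²·(24/5)/12² = 1836/125 kN·m
Load 2 — applied couple M₀=7 kN·m at a=3 m (b=L-a=9):
  M_2 = R_Ax - M_A - M₀  [x>a] with R_A=21/32, M_A=-21/16 = (21/32)·8 - (-21/16) - 7 = -7/16 kN·m
Load 3 — uniform load w=-11 kN/m over full span:
  M_3 = wLx/2 - wL²/12 - wx²/2 = (-11)·12·8/2 - (-11)·12²/12 - (-11)·8²/2 = -44 kN·m
Load 4 — triangular load w₀=13 kN/m (0→w₀ over full span):
  M_4 = 3w₀Lx/20 - w₀L²/30 - w₀x³/(6L) = 3·13·12·8/20 - 13·12²/30 - 13·8³/(6·12) = 1456/45 kN·m
Superposition: M = Σ M_i = 46909/18000 kN·m ≈ 2.606056 kN·m

M(8) = 46909/18000 kN·m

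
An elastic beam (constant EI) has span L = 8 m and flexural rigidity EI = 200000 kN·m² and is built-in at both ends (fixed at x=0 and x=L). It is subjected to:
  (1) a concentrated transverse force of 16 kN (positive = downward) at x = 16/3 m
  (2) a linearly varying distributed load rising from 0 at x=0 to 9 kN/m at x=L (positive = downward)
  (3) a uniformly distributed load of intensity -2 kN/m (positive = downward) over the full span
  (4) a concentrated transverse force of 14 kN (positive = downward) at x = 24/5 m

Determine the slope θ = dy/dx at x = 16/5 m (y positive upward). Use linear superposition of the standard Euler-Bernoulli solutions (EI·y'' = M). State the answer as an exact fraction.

θ(16/5) = -11092/87890625 rad

Load 1 — point force P=16 kN at a=16/3 m (b=L-a=8/3):
  θ_1 = -Pb²x(2aL-(3a+b)x)/(2L³EI)  [x≤a] = -16·(8/3)²·(16/5)·(2·(16/3)·8-(3·(16/3)+(8/3))·(16/5))/(2·8³·200000) = -32/703125 rad
Load 2 — triangular load w₀=9 kN/m (0→w₀ over full span):
  θ_2 = -w₀(2x(L-x)(L-2x)(x+2L)+x²(L-x)²)/(120LEI) = -9·(2·(16/5)·(8-(16/5))·(8-2·(16/5))·((16/5)+2·8)+(16/5)²·(8-(16/5))²)/(120·8·200000) = -108/1953125 rad
Load 3 — uniform load w=-2 kN/m over full span:
  θ_3 = -wx(L-x)(L-2x)/(12EI) = -(-2)·(16/5)·(8-(16/5))·(8-2·(16/5))/(12·200000) = 8/390625 rad
Load 4 — point force P=14 kN at a=24/5 m (b=L-a=16/5):
  θ_4 = -Pb²x(2aL-(3a+b)x)/(2L³EI)  [x≤a] = -14·(16/5)²·(16/5)·(2·(24/5)·8-(3·(24/5)+(16/5))·(16/5))/(2·8³·200000) = -448/9765625 rad
Superposition: θ = Σ θ_i = -11092/87890625 rad ≈ -0.000126 rad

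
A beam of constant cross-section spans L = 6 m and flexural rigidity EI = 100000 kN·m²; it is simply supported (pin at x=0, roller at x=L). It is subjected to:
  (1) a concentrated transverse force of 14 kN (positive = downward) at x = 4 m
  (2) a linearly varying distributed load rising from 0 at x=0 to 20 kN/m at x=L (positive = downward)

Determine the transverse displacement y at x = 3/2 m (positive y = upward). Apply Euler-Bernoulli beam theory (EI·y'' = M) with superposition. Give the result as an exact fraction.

y(3/2) = -57473/38400000 m

Load 1 — point force P=14 kN at a=4 m (b=L-a=2):
  y_1 = -Pbx(L²-b²-x²)/(6LEI)  [x≤a] = -14·2·(3/2)·(6²-2²-(3/2)²)/(6·6·100000) = -833/2400000 m
Load 2 — triangular load w₀=20 kN/m (0→w₀ over full span):
  y_2 = -w₀x(7L⁴-10L²x²+3x⁴)/(360LEI) = -20·(3/2)·(7·6⁴-10·6²·(3/2)²+3·(3/2)⁴)/(360·6·100000) = -2943/2560000 m
Superposition: y = Σ y_i = -57473/38400000 m ≈ -0.001497 m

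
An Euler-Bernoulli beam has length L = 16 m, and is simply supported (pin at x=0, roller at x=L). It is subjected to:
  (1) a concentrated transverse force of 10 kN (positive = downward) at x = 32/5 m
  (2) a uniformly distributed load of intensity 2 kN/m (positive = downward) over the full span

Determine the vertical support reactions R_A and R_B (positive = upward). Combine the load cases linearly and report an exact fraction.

Load 1 — point force P=10 kN at a=32/5 m (b=L-a=48/5):
  R_A = Pb/L = 10·(48/5)/16 = 6 kN
  R_B = Pa/L = 10·(32/5)/16 = 4 kN
Load 2 — uniform load w=2 kN/m over full span:
  R_A = wL/2 = 2·16/2 = 16 kN
  R_B = wL/2 = 2·16/2 = 16 kN
Superposition: R_A = 22 kN, R_B = 20 kN

R_A = 22 kN, R_B = 20 kN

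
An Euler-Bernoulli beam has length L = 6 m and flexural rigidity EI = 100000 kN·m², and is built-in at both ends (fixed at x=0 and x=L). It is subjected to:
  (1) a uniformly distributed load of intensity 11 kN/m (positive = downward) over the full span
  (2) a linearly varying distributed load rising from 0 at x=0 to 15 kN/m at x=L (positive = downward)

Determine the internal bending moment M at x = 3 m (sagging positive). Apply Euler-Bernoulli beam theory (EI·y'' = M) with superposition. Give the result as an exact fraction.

M(3) = 111/4 kN·m

Load 1 — uniform load w=11 kN/m over full span:
  M_1 = wLx/2 - wL²/12 - wx²/2 = 11·6·3/2 - 11·6²/12 - 11·3²/2 = 33/2 kN·m
Load 2 — triangular load w₀=15 kN/m (0→w₀ over full span):
  M_2 = 3w₀Lx/20 - w₀L²/30 - w₀x³/(6L) = 3·15·6·3/20 - 15·6²/30 - 15·3³/(6·6) = 45/4 kN·m
Superposition: M = Σ M_i = 111/4 kN·m ≈ 27.750000 kN·m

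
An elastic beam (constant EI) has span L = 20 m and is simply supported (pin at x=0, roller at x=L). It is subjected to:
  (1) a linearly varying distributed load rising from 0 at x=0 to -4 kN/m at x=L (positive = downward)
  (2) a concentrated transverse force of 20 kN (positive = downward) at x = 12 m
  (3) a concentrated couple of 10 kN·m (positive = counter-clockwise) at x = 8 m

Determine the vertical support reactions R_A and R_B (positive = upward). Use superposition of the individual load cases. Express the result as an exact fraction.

R_A = -29/6 kN, R_B = -91/6 kN

Load 1 — triangular load w₀=-4 kN/m (0→w₀ over full span):
  R_A = w₀L/6 = (-4)·20/6 = -40/3 kN
  R_B = w₀L/3 = (-4)·20/3 = -80/3 kN
Load 2 — point force P=20 kN at a=12 m (b=L-a=8):
  R_A = Pb/L = 20·8/20 = 8 kN
  R_B = Pa/L = 20·12/20 = 12 kN
Load 3 — applied couple M₀=10 kN·m at a=8 m (b=L-a=12):
  R_A = M₀/L = 10/20 = 1/2 kN
  R_B = -M₀/L = -10/20 = -1/2 kN
Superposition: R_A = -29/6 kN, R_B = -91/6 kN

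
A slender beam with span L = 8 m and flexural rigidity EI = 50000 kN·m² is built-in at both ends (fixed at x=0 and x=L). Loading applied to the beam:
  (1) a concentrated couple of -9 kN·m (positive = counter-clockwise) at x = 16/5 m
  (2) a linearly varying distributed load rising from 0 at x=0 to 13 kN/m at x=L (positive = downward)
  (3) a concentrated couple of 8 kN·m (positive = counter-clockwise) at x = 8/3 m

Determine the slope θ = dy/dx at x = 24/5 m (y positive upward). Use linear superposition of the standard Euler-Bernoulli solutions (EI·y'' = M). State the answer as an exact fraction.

θ(24/5) = 1156/5859375 rad

Load 1 — applied couple M₀=-9 kN·m at a=16/5 m (b=L-a=24/5):
  θ_1 = (R_Ax²/2 - M_Ax - M₀(x-a))/EI  [x>a] with R_A=-81/50, M_A=-27/25 = ((-81/50)·(24/5)²/2 - (-27/25)·(24/5) - (-9)·((24/5)-(16/5)))/50000 = 36/1953125 rad
Load 2 — triangular load w₀=13 kN/m (0→w₀ over full span):
  θ_2 = -w₀(2x(L-x)(L-2x)(x+2L)+x²(L-x)²)/(120LEI) = -13·(2·(24/5)·(8-(24/5))·(8-2·(24/5))·((24/5)+2·8)+(24/5)²·(8-(24/5))²)/(120·8·50000) = 416/1953125 rad
Load 3 — applied couple M₀=8 kN·m at a=8/3 m (b=L-a=16/3):
  θ_3 = (R_Ax²/2 - M_Ax - M₀(x-a))/EI  [x>a] with R_A=4/3, M_A=0 = ((4/3)·(24/5)²/2 - 0·(24/5) - 8·((24/5)-(8/3)))/50000 = -8/234375 rad
Superposition: θ = Σ θ_i = 1156/5859375 rad ≈ 0.000197 rad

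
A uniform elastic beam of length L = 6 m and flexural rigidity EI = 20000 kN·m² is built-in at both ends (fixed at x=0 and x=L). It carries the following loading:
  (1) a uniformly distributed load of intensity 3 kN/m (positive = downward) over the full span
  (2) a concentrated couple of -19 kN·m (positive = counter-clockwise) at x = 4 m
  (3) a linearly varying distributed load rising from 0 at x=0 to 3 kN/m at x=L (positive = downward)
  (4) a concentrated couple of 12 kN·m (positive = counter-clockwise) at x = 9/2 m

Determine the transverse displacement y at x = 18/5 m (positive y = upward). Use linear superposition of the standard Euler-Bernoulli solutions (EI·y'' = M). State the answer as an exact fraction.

Load 1 — uniform load w=3 kN/m over full span:
  y_1 = -wx²(L-x)²/(24EI) = -3·(18/5)²·(6-(18/5))²/(24·20000) = -729/1562500 m
Load 2 — applied couple M₀=-19 kN·m at a=4 m (b=L-a=2):
  y_2 = (R_Ax³/6 - M_Ax²/2)/EI  [x≤a] with R_A=-38/9, M_A=-19/3 = ((-38/9)·(18/5)³/6 - (-19/3)·(18/5)²/2)/20000 = 513/1250000 m
Load 3 — triangular load w₀=3 kN/m (0→w₀ over full span):
  y_3 = -w₀x²(L-x)²(x+2L)/(120LEI) = -3·(18/5)²·(6-(18/5))²·((18/5)+2·6)/(120·6·20000) = -9477/39062500 m
Load 4 — applied couple M₀=12 kN·m at a=9/2 m (b=L-a=3/2):
  y_4 = (R_Ax³/6 - M_Ax²/2)/EI  [x≤a] with R_A=9/4, M_A=15/4 = ((9/4)·(18/5)³/6 - (15/4)·(18/5)²/2)/20000 = -1701/5000000 m
Superposition: y = Σ y_i = -399357/625000000 m ≈ -0.000639 m

y(18/5) = -399357/625000000 m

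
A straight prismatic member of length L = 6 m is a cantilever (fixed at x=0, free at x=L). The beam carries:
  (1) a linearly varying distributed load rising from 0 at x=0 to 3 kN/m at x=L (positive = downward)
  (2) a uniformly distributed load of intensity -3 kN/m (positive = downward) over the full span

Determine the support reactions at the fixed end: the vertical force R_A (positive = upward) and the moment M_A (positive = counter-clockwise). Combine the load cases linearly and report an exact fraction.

Load 1 — triangular load w₀=3 kN/m (0→w₀ over full span):
  R_A = w₀L/2 = 3·6/2 = 9 kN
  M_A = w₀L²/3 = 3·6²/3 = 36 kN·m
Load 2 — uniform load w=-3 kN/m over full span:
  R_A = wL = (-3)·6 = -18 kN
  M_A = wL²/2 = (-3)·6²/2 = -54 kN·m
Superposition: R_A = -9 kN, M_A = -18 kN·m

R_A = -9 kN, M_A = -18 kN·m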